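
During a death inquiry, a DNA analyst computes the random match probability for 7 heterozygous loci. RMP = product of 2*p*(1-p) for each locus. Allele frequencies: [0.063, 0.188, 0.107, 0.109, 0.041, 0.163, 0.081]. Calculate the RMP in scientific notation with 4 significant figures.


Computing RMP for 7 loci:
Locus 1: 2 * 0.063 * 0.937 = 0.118062
Locus 2: 2 * 0.188 * 0.812 = 0.305312
Locus 3: 2 * 0.107 * 0.893 = 0.191102
Locus 4: 2 * 0.109 * 0.891 = 0.194238
Locus 5: 2 * 0.041 * 0.959 = 0.078638
Locus 6: 2 * 0.163 * 0.837 = 0.272862
Locus 7: 2 * 0.081 * 0.919 = 0.148878
RMP = 4.274e-06

4.274e-06


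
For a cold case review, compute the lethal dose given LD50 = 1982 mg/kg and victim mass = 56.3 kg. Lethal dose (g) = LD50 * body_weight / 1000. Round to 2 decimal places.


Lethal dose calculation:
Lethal dose = LD50 * body_weight / 1000
= 1982 * 56.3 / 1000
= 111586.6 / 1000
= 111.59 g

111.59


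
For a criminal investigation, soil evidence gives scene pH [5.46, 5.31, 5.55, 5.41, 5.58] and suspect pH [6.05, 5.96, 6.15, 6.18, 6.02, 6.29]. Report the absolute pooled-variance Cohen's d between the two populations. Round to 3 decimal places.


Pooled-variance Cohen's d for soil pH comparison:
Scene mean = 27.31 / 5 = 5.462
Suspect mean = 36.65 / 6 = 6.108333
Scene sample variance s_s^2 = 0.01187
Suspect sample variance s_c^2 = 0.014617
Pooled variance = ((n_s-1)*s_s^2 + (n_c-1)*s_c^2) / (n_s + n_c - 2) = 0.013396
Pooled SD = sqrt(0.013396) = 0.115741
Mean difference = -0.646333
|d| = |-0.646333| / 0.115741 = 5.584

5.584


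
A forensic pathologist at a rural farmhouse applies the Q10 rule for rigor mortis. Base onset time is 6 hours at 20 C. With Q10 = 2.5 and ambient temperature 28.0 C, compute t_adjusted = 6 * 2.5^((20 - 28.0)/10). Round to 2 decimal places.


Rigor mortis time adjustment:
Exponent = (T_ref - T_actual) / 10 = (20 - 28.0) / 10 = -0.8
Q10 factor = 2.5^-0.8 = 0.48045
t_adjusted = 6 * 0.48045 = 2.88 hours

2.88


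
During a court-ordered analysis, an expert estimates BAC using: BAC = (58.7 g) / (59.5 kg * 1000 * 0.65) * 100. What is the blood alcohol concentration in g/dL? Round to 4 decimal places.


Applying the Widmark formula:
BAC = (dose_g / (body_wt * 1000 * r)) * 100
Denominator = 59.5 * 1000 * 0.65 = 38675
BAC = (58.7 / 38675) * 100
BAC = 0.1518 g/dL

0.1518


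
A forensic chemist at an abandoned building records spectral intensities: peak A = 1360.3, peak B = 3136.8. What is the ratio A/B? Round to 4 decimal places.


Spectral peak ratio:
Peak A = 1360.3 counts
Peak B = 3136.8 counts
Ratio = 1360.3 / 3136.8 = 0.4337

0.4337


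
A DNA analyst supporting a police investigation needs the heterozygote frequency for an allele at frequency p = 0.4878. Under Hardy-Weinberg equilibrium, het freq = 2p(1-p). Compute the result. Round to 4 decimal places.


Hardy-Weinberg heterozygote frequency:
q = 1 - p = 1 - 0.4878 = 0.5122
2pq = 2 * 0.4878 * 0.5122 = 0.4997

0.4997


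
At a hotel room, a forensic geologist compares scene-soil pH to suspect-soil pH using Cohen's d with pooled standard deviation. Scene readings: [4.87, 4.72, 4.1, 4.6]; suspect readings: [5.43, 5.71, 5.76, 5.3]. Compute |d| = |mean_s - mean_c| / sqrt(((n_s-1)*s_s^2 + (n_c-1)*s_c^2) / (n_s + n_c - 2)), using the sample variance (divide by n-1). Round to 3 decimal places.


Pooled-variance Cohen's d for soil pH comparison:
Scene mean = 18.29 / 4 = 4.5725
Suspect mean = 22.2 / 4 = 5.55
Scene sample variance s_s^2 = 0.111425
Suspect sample variance s_c^2 = 0.048867
Pooled variance = ((n_s-1)*s_s^2 + (n_c-1)*s_c^2) / (n_s + n_c - 2) = 0.080146
Pooled SD = sqrt(0.080146) = 0.283101
Mean difference = -0.9775
|d| = |-0.9775| / 0.283101 = 3.453

3.453


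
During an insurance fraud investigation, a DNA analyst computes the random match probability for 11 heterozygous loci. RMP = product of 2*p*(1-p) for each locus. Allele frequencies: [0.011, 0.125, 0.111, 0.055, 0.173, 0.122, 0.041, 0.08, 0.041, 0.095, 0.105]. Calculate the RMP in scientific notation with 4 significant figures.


Computing RMP for 11 loci:
Locus 1: 2 * 0.011 * 0.989 = 0.021758
Locus 2: 2 * 0.125 * 0.875 = 0.21875
Locus 3: 2 * 0.111 * 0.889 = 0.197358
Locus 4: 2 * 0.055 * 0.945 = 0.10395
Locus 5: 2 * 0.173 * 0.827 = 0.286142
Locus 6: 2 * 0.122 * 0.878 = 0.214232
Locus 7: 2 * 0.041 * 0.959 = 0.078638
Locus 8: 2 * 0.08 * 0.92 = 0.1472
Locus 9: 2 * 0.041 * 0.959 = 0.078638
Locus 10: 2 * 0.095 * 0.905 = 0.17195
Locus 11: 2 * 0.105 * 0.895 = 0.18795
RMP = 1.761e-10

1.761e-10


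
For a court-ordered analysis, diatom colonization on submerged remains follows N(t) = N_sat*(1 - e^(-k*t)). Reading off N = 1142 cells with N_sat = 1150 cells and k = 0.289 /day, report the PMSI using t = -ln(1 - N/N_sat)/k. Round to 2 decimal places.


PMSI from diatom colonization curve:
N / N_sat = 1142 / 1150 = 0.993043
1 - N/N_sat = 0.006957
ln(1 - N/N_sat) = -4.968007
t = -ln(1 - N/N_sat) / k = -(-4.968007) / 0.289 = 17.19 days

17.19


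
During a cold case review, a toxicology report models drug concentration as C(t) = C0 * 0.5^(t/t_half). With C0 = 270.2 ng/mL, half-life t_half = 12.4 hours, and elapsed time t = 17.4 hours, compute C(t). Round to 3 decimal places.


Drug concentration decay:
Number of half-lives = t / t_half = 17.4 / 12.4 = 1.403226
Decay factor = 0.5^1.403226 = 0.37808277
C(t) = 270.2 * 0.37808277 = 102.158 ng/mL

102.158


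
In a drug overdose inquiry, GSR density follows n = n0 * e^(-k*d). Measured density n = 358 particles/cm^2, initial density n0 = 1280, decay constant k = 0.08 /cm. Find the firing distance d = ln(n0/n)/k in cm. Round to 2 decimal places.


GSR distance calculation:
n0/n = 1280 / 358 = 3.575419
ln(n0/n) = 1.274082
d = 1.274082 / 0.08 = 15.93 cm

15.93


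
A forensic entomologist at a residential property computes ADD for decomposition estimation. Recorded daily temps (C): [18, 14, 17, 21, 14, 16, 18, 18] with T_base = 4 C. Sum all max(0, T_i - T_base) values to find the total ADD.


Computing ADD day by day:
Day 1: max(0, 18 - 4) = 14
Day 2: max(0, 14 - 4) = 10
Day 3: max(0, 17 - 4) = 13
Day 4: max(0, 21 - 4) = 17
Day 5: max(0, 14 - 4) = 10
Day 6: max(0, 16 - 4) = 12
Day 7: max(0, 18 - 4) = 14
Day 8: max(0, 18 - 4) = 14
Total ADD = 104

104


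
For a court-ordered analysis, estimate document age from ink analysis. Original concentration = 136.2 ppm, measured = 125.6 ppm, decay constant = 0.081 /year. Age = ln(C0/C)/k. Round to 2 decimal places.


Document age estimation:
C0/C = 136.2 / 125.6 = 1.084395
ln(C0/C) = 0.081022
t = 0.081022 / 0.081 = 1.00 years

1.00


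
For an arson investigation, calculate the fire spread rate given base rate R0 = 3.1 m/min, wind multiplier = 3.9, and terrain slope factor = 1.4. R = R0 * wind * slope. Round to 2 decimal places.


Fire spread rate calculation:
R = R0 * wind_factor * slope_factor
= 3.1 * 3.9 * 1.4
= 12.09 * 1.4
= 16.93 m/min

16.93


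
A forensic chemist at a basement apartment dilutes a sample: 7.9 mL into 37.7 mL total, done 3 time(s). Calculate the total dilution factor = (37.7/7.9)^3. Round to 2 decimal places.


Dilution factor calculation:
Single dilution = V_total / V_sample = 37.7 / 7.9 ≈ 4.772152
Number of dilutions = 3
Total DF = (37.7 / 7.9)^3 (full precision, rounded at the end) = 108.68

108.68


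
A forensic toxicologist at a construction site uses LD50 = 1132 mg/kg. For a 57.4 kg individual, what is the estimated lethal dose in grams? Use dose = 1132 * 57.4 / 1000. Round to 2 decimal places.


Lethal dose calculation:
Lethal dose = LD50 * body_weight / 1000
= 1132 * 57.4 / 1000
= 64976.8 / 1000
= 64.98 g

64.98


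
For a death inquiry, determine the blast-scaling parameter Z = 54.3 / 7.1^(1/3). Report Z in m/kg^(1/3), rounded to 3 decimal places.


Scaled distance calculation:
W^(1/3) = 7.1^(1/3) = 1.921997
Z = R / W^(1/3) = 54.3 / 1.921997
Z = 28.252 m/kg^(1/3)

28.252


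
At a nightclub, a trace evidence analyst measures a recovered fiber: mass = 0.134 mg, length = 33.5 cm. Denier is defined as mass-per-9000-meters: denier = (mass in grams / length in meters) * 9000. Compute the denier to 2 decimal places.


Denier calculation:
Mass in grams = 0.134 mg / 1000 = 0.000134 g
Length in meters = 33.5 cm / 100 = 0.335 m
Linear density = mass / length = 0.000134 / 0.335 = 0.0004 g/m
Denier = (g/m) * 9000 = 0.0004 * 9000 = 3.60

3.60


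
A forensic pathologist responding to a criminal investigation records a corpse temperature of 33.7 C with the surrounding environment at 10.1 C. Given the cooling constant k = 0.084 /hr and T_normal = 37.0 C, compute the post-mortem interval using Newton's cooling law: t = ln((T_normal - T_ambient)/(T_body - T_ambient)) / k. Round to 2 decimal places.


Using Newton's law of cooling:
t = ln((T_normal - T_ambient) / (T_body - T_ambient)) / k
T_normal - T_ambient = 26.9
T_body - T_ambient = 23.6
Ratio = 1.139831
ln(ratio) = 0.13088
t = 0.13088 / 0.084 = 1.56 hours

1.56


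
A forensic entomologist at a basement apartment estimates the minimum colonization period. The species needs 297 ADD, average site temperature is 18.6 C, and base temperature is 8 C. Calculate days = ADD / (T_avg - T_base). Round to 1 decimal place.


Insect development time:
Effective temperature = avg_temp - T_base = 18.6 - 8 = 10.6 C
Days = ADD / effective_temp = 297 / 10.6 = 28.0 days

28.0


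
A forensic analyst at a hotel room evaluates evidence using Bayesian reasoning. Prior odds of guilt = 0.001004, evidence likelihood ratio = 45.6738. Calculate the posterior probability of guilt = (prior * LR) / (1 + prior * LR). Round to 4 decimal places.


Bayesian evidence evaluation:
Posterior odds = prior_odds * LR = 0.001004 * 45.6738 = 0.0458565
Posterior probability = posterior_odds / (1 + posterior_odds)
= 0.0458565 / (1 + 0.0458565)
= 0.0458565 / 1.0458565
= 0.0438

0.0438


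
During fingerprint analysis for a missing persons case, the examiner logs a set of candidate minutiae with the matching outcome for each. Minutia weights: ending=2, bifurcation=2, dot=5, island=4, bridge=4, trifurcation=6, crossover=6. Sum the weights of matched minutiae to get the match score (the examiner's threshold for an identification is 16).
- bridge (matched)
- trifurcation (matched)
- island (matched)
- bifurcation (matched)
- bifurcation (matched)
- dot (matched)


Weighted minutiae match score:
  bridge: matched, +4 (running total 4)
  trifurcation: matched, +6 (running total 10)
  island: matched, +4 (running total 14)
  bifurcation: matched, +2 (running total 16)
  bifurcation: matched, +2 (running total 18)
  dot: matched, +5 (running total 23)
Total score = 23
Threshold = 16; verdict = identification

23


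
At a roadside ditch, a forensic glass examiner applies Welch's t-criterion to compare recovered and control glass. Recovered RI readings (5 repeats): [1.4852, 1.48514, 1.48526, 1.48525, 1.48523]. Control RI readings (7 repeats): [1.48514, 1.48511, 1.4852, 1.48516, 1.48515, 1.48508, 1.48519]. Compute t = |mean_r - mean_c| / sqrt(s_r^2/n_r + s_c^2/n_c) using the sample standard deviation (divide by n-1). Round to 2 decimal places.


Welch's t-criterion for glass RI comparison:
Recovered mean = sum / n_r = 7.42608 / 5 = 1.485216
Control mean = sum / n_c = 10.39603 / 7 = 1.4851471
Recovered sample variance s_r^2 = 2.33e-09
Control sample variance s_c^2 = 1.79048e-09
Welch SE (unpooled) = sqrt(s_r^2/n_r + s_c^2/n_c) = sqrt(4.66e-10 + 2.55782e-10) = sqrt(7.21782e-10) = 2.6866e-05
|mean_r - mean_c| = 6.88571e-05
t = 6.88571e-05 / 2.6866e-05 = 2.56

2.56


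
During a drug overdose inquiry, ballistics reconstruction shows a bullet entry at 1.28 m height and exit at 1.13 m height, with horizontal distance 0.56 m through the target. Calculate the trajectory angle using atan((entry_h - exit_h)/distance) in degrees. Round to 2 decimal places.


Bullet trajectory angle:
Height difference = 1.28 - 1.13 = 0.15 m
angle = atan(0.15 / 0.56)
angle = atan(0.267857)
angle = 15.00 degrees

15.00


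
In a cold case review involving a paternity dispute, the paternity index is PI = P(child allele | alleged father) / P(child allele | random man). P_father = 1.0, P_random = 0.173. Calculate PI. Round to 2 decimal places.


Paternity Index calculation:
PI = P(allele|father) / P(allele|random)
PI = 1.0 / 0.173
PI = 5.78

5.78


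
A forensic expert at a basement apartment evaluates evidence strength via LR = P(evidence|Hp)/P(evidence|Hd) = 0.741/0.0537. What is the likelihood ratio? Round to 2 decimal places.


Likelihood ratio calculation:
LR = P(E|Hp) / P(E|Hd)
LR = 0.741 / 0.0537
LR = 13.80

13.80


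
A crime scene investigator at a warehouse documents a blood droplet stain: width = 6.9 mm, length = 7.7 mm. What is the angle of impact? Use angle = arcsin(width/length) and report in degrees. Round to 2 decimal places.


Blood spatter impact angle calculation:
width / length = 6.9 / 7.7 = 0.896104
angle = arcsin(0.896104)
angle = 63.65 degrees

63.65


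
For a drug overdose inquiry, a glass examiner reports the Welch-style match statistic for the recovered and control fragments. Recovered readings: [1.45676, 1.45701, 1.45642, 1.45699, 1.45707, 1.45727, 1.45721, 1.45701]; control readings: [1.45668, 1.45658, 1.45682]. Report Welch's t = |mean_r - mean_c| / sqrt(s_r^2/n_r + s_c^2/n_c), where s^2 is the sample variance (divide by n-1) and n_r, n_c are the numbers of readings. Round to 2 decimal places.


Welch's t-criterion for glass RI comparison:
Recovered mean = sum / n_r = 11.65574 / 8 = 1.4569675
Control mean = sum / n_c = 4.37008 / 3 = 1.4566933
Recovered sample variance s_r^2 = 7.25357e-08
Control sample variance s_c^2 = 1.45333e-08
Welch SE (unpooled) = sqrt(s_r^2/n_r + s_c^2/n_c) = sqrt(9.06696e-09 + 4.84444e-09) = sqrt(1.39114e-08) = 0.000117947
|mean_r - mean_c| = 0.000274167
t = 0.000274167 / 0.000117947 = 2.32

2.32


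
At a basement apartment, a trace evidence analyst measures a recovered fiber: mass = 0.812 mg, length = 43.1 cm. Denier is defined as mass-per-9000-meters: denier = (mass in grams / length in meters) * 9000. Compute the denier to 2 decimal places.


Denier calculation:
Mass in grams = 0.812 mg / 1000 = 0.000812 g
Length in meters = 43.1 cm / 100 = 0.431 m
Linear density = mass / length = 0.000812 / 0.431 = 0.00188399 g/m
Denier = (g/m) * 9000 = 0.00188399 * 9000 = 16.96

16.96


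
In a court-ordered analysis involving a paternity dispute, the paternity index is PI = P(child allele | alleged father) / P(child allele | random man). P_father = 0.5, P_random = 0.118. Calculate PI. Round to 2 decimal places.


Paternity Index calculation:
PI = P(allele|father) / P(allele|random)
PI = 0.5 / 0.118
PI = 4.24

4.24


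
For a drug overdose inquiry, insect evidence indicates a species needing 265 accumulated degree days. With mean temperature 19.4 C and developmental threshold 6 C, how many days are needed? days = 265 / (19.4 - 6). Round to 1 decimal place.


Insect development time:
Effective temperature = avg_temp - T_base = 19.4 - 6 = 13.4 C
Days = ADD / effective_temp = 265 / 13.4 = 19.8 days

19.8


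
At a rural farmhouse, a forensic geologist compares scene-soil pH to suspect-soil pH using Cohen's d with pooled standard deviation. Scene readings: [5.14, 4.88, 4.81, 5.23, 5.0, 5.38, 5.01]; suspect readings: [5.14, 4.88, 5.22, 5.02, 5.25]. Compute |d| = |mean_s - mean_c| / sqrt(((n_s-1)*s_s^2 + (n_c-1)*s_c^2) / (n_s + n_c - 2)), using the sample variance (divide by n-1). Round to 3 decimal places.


Pooled-variance Cohen's d for soil pH comparison:
Scene mean = 35.45 / 7 = 5.064286
Suspect mean = 25.51 / 5 = 5.102
Scene sample variance s_s^2 = 0.039762
Suspect sample variance s_c^2 = 0.02332
Pooled variance = ((n_s-1)*s_s^2 + (n_c-1)*s_c^2) / (n_s + n_c - 2) = 0.033185
Pooled SD = sqrt(0.033185) = 0.182168
Mean difference = -0.037714
|d| = |-0.037714| / 0.182168 = 0.207

0.207


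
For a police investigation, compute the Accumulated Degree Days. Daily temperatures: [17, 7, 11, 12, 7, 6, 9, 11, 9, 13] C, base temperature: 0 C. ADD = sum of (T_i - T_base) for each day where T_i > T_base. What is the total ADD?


Computing ADD day by day:
Day 1: max(0, 17 - 0) = 17
Day 2: max(0, 7 - 0) = 7
Day 3: max(0, 11 - 0) = 11
Day 4: max(0, 12 - 0) = 12
Day 5: max(0, 7 - 0) = 7
Day 6: max(0, 6 - 0) = 6
Day 7: max(0, 9 - 0) = 9
Day 8: max(0, 11 - 0) = 11
Day 9: max(0, 9 - 0) = 9
Day 10: max(0, 13 - 0) = 13
Total ADD = 102

102


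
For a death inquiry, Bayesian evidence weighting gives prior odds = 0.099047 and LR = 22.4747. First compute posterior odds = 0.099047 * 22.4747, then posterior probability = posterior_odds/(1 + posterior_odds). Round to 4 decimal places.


Bayesian evidence evaluation:
Posterior odds = prior_odds * LR = 0.099047 * 22.4747 = 2.226052
Posterior probability = posterior_odds / (1 + posterior_odds)
= 2.226052 / (1 + 2.226052)
= 2.226052 / 3.226052
= 0.6900

0.6900


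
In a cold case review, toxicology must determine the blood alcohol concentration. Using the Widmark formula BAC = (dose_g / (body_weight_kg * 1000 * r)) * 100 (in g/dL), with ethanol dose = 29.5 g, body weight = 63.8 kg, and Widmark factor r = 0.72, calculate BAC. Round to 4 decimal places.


Applying the Widmark formula:
BAC = (dose_g / (body_wt * 1000 * r)) * 100
Denominator = 63.8 * 1000 * 0.72 = 45936
BAC = (29.5 / 45936) * 100
BAC = 0.0642 g/dL

0.0642


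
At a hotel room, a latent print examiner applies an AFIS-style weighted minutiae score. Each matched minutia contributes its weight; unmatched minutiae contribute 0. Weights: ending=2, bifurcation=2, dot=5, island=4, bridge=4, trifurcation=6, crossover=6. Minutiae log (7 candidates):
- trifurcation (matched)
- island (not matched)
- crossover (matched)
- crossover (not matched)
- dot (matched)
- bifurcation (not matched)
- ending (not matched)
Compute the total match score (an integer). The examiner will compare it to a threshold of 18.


Weighted minutiae match score:
  trifurcation: matched, +6 (running total 6)
  island: not matched, +0
  crossover: matched, +6 (running total 12)
  crossover: not matched, +0
  dot: matched, +5 (running total 17)
  bifurcation: not matched, +0
  ending: not matched, +0
Total score = 17
Threshold = 18; verdict = inconclusive

17


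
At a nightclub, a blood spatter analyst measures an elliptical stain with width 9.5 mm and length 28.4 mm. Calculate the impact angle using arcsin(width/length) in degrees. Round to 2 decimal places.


Blood spatter impact angle calculation:
width / length = 9.5 / 28.4 = 0.334507
angle = arcsin(0.334507)
angle = 19.54 degrees

19.54


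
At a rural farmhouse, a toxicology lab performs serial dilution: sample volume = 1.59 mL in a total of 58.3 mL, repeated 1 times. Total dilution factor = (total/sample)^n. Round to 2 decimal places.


Dilution factor calculation:
Single dilution = V_total / V_sample = 58.3 / 1.59 ≈ 36.666667
Number of dilutions = 1
Total DF = (58.3 / 1.59)^1 (full precision, rounded at the end) = 36.67

36.67


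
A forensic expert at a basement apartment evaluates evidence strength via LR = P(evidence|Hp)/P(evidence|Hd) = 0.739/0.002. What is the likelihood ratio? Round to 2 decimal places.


Likelihood ratio calculation:
LR = P(E|Hp) / P(E|Hd)
LR = 0.739 / 0.002
LR = 369.50

369.50


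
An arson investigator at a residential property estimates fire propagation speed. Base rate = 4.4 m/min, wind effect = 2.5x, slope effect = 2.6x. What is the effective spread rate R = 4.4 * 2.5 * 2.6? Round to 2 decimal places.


Fire spread rate calculation:
R = R0 * wind_factor * slope_factor
= 4.4 * 2.5 * 2.6
= 11 * 2.6
= 28.60 m/min

28.60


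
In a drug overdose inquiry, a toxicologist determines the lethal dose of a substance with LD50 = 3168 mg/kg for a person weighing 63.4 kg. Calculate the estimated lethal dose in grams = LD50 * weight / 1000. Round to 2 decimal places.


Lethal dose calculation:
Lethal dose = LD50 * body_weight / 1000
= 3168 * 63.4 / 1000
= 200851.2 / 1000
= 200.85 g

200.85


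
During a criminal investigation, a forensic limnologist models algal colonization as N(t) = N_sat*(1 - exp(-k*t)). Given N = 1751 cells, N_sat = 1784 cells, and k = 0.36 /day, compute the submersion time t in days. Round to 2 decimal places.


PMSI from diatom colonization curve:
N / N_sat = 1751 / 1784 = 0.981502
1 - N/N_sat = 0.018498
ln(1 - N/N_sat) = -3.990093
t = -ln(1 - N/N_sat) / k = -(-3.990093) / 0.36 = 11.08 days

11.08


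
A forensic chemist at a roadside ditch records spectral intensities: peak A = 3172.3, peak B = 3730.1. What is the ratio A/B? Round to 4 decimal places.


Spectral peak ratio:
Peak A = 3172.3 counts
Peak B = 3730.1 counts
Ratio = 3172.3 / 3730.1 = 0.8505

0.8505


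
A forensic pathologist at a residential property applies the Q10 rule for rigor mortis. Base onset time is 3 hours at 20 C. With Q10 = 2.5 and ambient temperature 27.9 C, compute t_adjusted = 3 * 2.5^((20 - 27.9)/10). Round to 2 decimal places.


Rigor mortis time adjustment:
Exponent = (T_ref - T_actual) / 10 = (20 - 27.9) / 10 = -0.79
Q10 factor = 2.5^-0.79 = 0.48487
t_adjusted = 3 * 0.48487 = 1.45 hours

1.45


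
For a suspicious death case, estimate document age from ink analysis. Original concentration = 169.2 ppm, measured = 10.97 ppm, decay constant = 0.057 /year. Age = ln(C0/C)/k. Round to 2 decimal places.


Document age estimation:
C0/C = 169.2 / 10.97 = 15.423883
ln(C0/C) = 2.735917
t = 2.735917 / 0.057 = 48.00 years

48.00


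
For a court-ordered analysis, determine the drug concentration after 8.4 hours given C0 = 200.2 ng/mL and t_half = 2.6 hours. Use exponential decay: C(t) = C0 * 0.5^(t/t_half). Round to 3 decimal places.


Drug concentration decay:
Number of half-lives = t / t_half = 8.4 / 2.6 = 3.230769
Decay factor = 0.5^3.230769 = 0.10652257
C(t) = 200.2 * 0.10652257 = 21.326 ng/mL

21.326


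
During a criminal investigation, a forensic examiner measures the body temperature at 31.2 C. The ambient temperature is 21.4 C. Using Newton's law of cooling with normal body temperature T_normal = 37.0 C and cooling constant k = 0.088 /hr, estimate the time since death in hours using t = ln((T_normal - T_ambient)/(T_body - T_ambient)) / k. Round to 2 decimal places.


Using Newton's law of cooling:
t = ln((T_normal - T_ambient) / (T_body - T_ambient)) / k
T_normal - T_ambient = 15.6
T_body - T_ambient = 9.8
Ratio = 1.591837
ln(ratio) = 0.464889
t = 0.464889 / 0.088 = 5.28 hours

5.28


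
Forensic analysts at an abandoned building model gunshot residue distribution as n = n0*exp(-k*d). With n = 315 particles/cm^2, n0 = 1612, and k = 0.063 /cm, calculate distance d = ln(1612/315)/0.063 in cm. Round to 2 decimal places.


GSR distance calculation:
n0/n = 1612 / 315 = 5.11746
ln(n0/n) = 1.632658
d = 1.632658 / 0.063 = 25.92 cm

25.92


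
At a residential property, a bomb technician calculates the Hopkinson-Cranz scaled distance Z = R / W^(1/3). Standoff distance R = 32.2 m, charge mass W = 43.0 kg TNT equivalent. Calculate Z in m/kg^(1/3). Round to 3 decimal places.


Scaled distance calculation:
W^(1/3) = 43.0^(1/3) = 3.503398
Z = R / W^(1/3) = 32.2 / 3.503398
Z = 9.191 m/kg^(1/3)

9.191


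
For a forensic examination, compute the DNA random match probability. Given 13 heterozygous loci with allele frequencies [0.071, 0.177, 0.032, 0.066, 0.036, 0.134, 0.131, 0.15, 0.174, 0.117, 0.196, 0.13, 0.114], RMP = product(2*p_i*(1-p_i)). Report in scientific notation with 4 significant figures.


Computing RMP for 13 loci:
Locus 1: 2 * 0.071 * 0.929 = 0.131918
Locus 2: 2 * 0.177 * 0.823 = 0.291342
Locus 3: 2 * 0.032 * 0.968 = 0.061952
Locus 4: 2 * 0.066 * 0.934 = 0.123288
Locus 5: 2 * 0.036 * 0.964 = 0.069408
Locus 6: 2 * 0.134 * 0.866 = 0.232088
Locus 7: 2 * 0.131 * 0.869 = 0.227678
Locus 8: 2 * 0.15 * 0.85 = 0.255
Locus 9: 2 * 0.174 * 0.826 = 0.287448
Locus 10: 2 * 0.117 * 0.883 = 0.206622
Locus 11: 2 * 0.196 * 0.804 = 0.315168
Locus 12: 2 * 0.13 * 0.87 = 0.2262
Locus 13: 2 * 0.114 * 0.886 = 0.202008
RMP = 2.348e-10

2.348e-10


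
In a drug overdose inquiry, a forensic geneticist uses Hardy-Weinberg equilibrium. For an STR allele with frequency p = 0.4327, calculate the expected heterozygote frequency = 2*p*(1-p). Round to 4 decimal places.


Hardy-Weinberg heterozygote frequency:
q = 1 - p = 1 - 0.4327 = 0.5673
2pq = 2 * 0.4327 * 0.5673 = 0.4909

0.4909


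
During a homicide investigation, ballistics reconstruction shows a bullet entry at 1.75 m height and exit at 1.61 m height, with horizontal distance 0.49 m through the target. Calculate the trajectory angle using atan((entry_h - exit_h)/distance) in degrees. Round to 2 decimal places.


Bullet trajectory angle:
Height difference = 1.75 - 1.61 = 0.14 m
angle = atan(0.14 / 0.49)
angle = atan(0.285714)
angle = 15.95 degrees

15.95


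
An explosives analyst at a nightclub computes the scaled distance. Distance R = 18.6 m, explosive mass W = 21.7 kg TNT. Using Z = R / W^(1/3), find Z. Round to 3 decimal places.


Scaled distance calculation:
W^(1/3) = 21.7^(1/3) = 2.789244
Z = R / W^(1/3) = 18.6 / 2.789244
Z = 6.668 m/kg^(1/3)

6.668


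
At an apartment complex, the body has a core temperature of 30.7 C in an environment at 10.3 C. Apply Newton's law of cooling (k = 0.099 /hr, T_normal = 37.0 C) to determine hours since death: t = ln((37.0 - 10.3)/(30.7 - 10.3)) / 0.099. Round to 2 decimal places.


Using Newton's law of cooling:
t = ln((T_normal - T_ambient) / (T_body - T_ambient)) / k
T_normal - T_ambient = 26.7
T_body - T_ambient = 20.4
Ratio = 1.308824
ln(ratio) = 0.269129
t = 0.269129 / 0.099 = 2.72 hours

2.72


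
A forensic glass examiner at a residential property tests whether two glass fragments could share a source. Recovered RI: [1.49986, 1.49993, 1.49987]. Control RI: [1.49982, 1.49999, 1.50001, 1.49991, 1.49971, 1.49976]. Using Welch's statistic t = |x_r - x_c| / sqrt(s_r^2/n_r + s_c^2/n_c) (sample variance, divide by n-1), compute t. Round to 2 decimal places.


Welch's t-criterion for glass RI comparison:
Recovered mean = sum / n_r = 4.49966 / 3 = 1.4998867
Control mean = sum / n_c = 8.9992 / 6 = 1.4998667
Recovered sample variance s_r^2 = 1.43333e-09
Control sample variance s_c^2 = 1.51467e-08
Welch SE (unpooled) = sqrt(s_r^2/n_r + s_c^2/n_c) = sqrt(4.77778e-10 + 2.52444e-09) = sqrt(3.00222e-09) = 5.47925e-05
|mean_r - mean_c| = 2e-05
t = 2e-05 / 5.47925e-05 = 0.37

0.37


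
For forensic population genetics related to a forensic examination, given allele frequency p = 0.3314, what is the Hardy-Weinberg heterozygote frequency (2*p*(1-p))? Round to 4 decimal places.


Hardy-Weinberg heterozygote frequency:
q = 1 - p = 1 - 0.3314 = 0.6686
2pq = 2 * 0.3314 * 0.6686 = 0.4431

0.4431


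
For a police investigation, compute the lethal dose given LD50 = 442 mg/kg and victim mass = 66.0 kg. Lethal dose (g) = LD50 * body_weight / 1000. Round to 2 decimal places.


Lethal dose calculation:
Lethal dose = LD50 * body_weight / 1000
= 442 * 66.0 / 1000
= 29172 / 1000
= 29.17 g

29.17


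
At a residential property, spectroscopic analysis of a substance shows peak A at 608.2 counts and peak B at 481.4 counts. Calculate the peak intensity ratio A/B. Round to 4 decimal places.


Spectral peak ratio:
Peak A = 608.2 counts
Peak B = 481.4 counts
Ratio = 608.2 / 481.4 = 1.2634

1.2634


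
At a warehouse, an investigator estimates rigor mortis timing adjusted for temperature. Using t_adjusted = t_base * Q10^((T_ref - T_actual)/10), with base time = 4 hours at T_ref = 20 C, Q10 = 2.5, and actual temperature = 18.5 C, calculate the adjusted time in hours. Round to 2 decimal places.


Rigor mortis time adjustment:
Exponent = (T_ref - T_actual) / 10 = (20 - 18.5) / 10 = 0.15
Q10 factor = 2.5^0.15 = 1.14734
t_adjusted = 4 * 1.14734 = 4.59 hours

4.59


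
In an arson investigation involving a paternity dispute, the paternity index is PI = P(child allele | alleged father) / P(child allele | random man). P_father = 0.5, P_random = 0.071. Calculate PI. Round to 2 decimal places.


Paternity Index calculation:
PI = P(allele|father) / P(allele|random)
PI = 0.5 / 0.071
PI = 7.04

7.04


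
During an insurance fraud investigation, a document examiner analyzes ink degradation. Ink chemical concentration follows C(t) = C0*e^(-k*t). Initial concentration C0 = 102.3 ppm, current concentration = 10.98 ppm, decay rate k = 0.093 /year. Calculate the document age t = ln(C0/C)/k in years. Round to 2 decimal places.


Document age estimation:
C0/C = 102.3 / 10.98 = 9.31694
ln(C0/C) = 2.231834
t = 2.231834 / 0.093 = 24.00 years

24.00


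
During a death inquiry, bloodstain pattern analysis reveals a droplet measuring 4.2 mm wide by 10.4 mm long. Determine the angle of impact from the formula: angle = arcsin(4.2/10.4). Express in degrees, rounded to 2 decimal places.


Blood spatter impact angle calculation:
width / length = 4.2 / 10.4 = 0.403846
angle = arcsin(0.403846)
angle = 23.82 degrees

23.82


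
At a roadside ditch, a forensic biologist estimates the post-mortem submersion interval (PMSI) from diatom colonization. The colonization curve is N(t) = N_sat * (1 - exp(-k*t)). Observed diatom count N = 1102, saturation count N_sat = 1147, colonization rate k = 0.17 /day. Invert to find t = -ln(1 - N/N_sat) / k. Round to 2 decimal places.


PMSI from diatom colonization curve:
N / N_sat = 1102 / 1147 = 0.960767
1 - N/N_sat = 0.039233
ln(1 - N/N_sat) = -3.238237
t = -ln(1 - N/N_sat) / k = -(-3.238237) / 0.17 = 19.05 days

19.05


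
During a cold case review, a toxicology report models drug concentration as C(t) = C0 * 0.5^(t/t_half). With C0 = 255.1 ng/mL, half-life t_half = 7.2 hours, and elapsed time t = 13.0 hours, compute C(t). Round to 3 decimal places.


Drug concentration decay:
Number of half-lives = t / t_half = 13.0 / 7.2 = 1.805556
Decay factor = 0.5^1.805556 = 0.28607077
C(t) = 255.1 * 0.28607077 = 72.977 ng/mL

72.977


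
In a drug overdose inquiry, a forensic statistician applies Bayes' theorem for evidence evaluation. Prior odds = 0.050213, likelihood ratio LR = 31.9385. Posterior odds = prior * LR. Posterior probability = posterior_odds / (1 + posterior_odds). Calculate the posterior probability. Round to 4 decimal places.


Bayesian evidence evaluation:
Posterior odds = prior_odds * LR = 0.050213 * 31.9385 = 1.603728
Posterior probability = posterior_odds / (1 + posterior_odds)
= 1.603728 / (1 + 1.603728)
= 1.603728 / 2.603728
= 0.6159

0.6159


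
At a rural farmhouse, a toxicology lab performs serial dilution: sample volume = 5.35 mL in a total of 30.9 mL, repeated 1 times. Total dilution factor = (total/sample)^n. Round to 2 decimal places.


Dilution factor calculation:
Single dilution = V_total / V_sample = 30.9 / 5.35 ≈ 5.775701
Number of dilutions = 1
Total DF = (30.9 / 5.35)^1 (full precision, rounded at the end) = 5.78

5.78


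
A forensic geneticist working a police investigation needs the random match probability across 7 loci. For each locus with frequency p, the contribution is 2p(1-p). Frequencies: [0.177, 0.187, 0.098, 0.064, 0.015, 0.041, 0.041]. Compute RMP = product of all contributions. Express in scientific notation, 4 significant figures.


Computing RMP for 7 loci:
Locus 1: 2 * 0.177 * 0.823 = 0.291342
Locus 2: 2 * 0.187 * 0.813 = 0.304062
Locus 3: 2 * 0.098 * 0.902 = 0.176792
Locus 4: 2 * 0.064 * 0.936 = 0.119808
Locus 5: 2 * 0.015 * 0.985 = 0.02955
Locus 6: 2 * 0.041 * 0.959 = 0.078638
Locus 7: 2 * 0.041 * 0.959 = 0.078638
RMP = 3.429e-07

3.429e-07


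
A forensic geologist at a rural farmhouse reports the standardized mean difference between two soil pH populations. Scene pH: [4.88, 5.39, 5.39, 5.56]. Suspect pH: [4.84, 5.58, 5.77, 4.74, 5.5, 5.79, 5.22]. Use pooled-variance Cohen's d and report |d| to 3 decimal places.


Pooled-variance Cohen's d for soil pH comparison:
Scene mean = 21.22 / 4 = 5.305
Suspect mean = 37.44 / 7 = 5.348571
Scene sample variance s_s^2 = 0.0867
Suspect sample variance s_c^2 = 0.182414
Pooled variance = ((n_s-1)*s_s^2 + (n_c-1)*s_c^2) / (n_s + n_c - 2) = 0.15051
Pooled SD = sqrt(0.15051) = 0.387956
Mean difference = -0.043571
|d| = |-0.043571| / 0.387956 = 0.112

0.112


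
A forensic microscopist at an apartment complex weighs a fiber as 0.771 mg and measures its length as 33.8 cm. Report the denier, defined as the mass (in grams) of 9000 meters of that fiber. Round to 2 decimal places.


Denier calculation:
Mass in grams = 0.771 mg / 1000 = 0.000771 g
Length in meters = 33.8 cm / 100 = 0.338 m
Linear density = mass / length = 0.000771 / 0.338 = 0.00228107 g/m
Denier = (g/m) * 9000 = 0.00228107 * 9000 = 20.53

20.53


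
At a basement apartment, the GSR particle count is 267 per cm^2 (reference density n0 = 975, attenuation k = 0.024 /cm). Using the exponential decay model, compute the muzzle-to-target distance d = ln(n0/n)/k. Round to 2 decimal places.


GSR distance calculation:
n0/n = 975 / 267 = 3.651685
ln(n0/n) = 1.295189
d = 1.295189 / 0.024 = 53.97 cm

53.97


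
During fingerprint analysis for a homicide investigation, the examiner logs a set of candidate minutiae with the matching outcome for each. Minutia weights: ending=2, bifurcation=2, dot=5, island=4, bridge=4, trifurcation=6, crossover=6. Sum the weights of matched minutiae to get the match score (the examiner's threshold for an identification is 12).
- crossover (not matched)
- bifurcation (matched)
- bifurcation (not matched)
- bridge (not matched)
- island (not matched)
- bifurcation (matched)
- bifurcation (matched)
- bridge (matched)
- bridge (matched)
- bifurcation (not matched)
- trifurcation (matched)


Weighted minutiae match score:
  crossover: not matched, +0
  bifurcation: matched, +2 (running total 2)
  bifurcation: not matched, +0
  bridge: not matched, +0
  island: not matched, +0
  bifurcation: matched, +2 (running total 4)
  bifurcation: matched, +2 (running total 6)
  bridge: matched, +4 (running total 10)
  bridge: matched, +4 (running total 14)
  bifurcation: not matched, +0
  trifurcation: matched, +6 (running total 20)
Total score = 20
Threshold = 12; verdict = identification

20


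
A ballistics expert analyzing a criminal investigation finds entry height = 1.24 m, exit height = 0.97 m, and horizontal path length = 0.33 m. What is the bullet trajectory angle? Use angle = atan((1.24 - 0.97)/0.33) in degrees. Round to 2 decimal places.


Bullet trajectory angle:
Height difference = 1.24 - 0.97 = 0.27 m
angle = atan(0.27 / 0.33)
angle = atan(0.818182)
angle = 39.29 degrees

39.29


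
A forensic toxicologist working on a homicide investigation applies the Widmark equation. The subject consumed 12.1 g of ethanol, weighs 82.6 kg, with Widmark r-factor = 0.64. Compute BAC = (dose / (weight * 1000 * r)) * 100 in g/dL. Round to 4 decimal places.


Applying the Widmark formula:
BAC = (dose_g / (body_wt * 1000 * r)) * 100
Denominator = 82.6 * 1000 * 0.64 = 52864
BAC = (12.1 / 52864) * 100
BAC = 0.0229 g/dL

0.0229


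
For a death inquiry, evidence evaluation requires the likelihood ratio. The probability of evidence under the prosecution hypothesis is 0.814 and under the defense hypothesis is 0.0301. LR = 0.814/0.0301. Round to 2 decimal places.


Likelihood ratio calculation:
LR = P(E|Hp) / P(E|Hd)
LR = 0.814 / 0.0301
LR = 27.04

27.04


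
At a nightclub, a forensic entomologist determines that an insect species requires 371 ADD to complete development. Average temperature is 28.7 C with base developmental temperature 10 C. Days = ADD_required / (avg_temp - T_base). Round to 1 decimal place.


Insect development time:
Effective temperature = avg_temp - T_base = 28.7 - 10 = 18.7 C
Days = ADD / effective_temp = 371 / 18.7 = 19.8 days

19.8


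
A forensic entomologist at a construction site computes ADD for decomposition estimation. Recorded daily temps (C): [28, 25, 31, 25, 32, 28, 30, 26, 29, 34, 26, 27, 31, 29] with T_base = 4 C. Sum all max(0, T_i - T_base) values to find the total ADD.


Computing ADD day by day:
Day 1: max(0, 28 - 4) = 24
Day 2: max(0, 25 - 4) = 21
Day 3: max(0, 31 - 4) = 27
Day 4: max(0, 25 - 4) = 21
Day 5: max(0, 32 - 4) = 28
Day 6: max(0, 28 - 4) = 24
Day 7: max(0, 30 - 4) = 26
Day 8: max(0, 26 - 4) = 22
Day 9: max(0, 29 - 4) = 25
Day 10: max(0, 34 - 4) = 30
Day 11: max(0, 26 - 4) = 22
Day 12: max(0, 27 - 4) = 23
Day 13: max(0, 31 - 4) = 27
Day 14: max(0, 29 - 4) = 25
Total ADD = 345

345


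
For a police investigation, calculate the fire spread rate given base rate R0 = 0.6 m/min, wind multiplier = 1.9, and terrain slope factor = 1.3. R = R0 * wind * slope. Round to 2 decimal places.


Fire spread rate calculation:
R = R0 * wind_factor * slope_factor
= 0.6 * 1.9 * 1.3
= 1.14 * 1.3
= 1.48 m/min

1.48


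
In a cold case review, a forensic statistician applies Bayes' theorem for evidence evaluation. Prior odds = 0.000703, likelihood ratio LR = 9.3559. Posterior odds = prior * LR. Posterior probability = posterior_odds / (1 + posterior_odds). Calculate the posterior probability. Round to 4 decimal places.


Bayesian evidence evaluation:
Posterior odds = prior_odds * LR = 0.000703 * 9.3559 = 0.006577198
Posterior probability = posterior_odds / (1 + posterior_odds)
= 0.006577198 / (1 + 0.006577198)
= 0.006577198 / 1.006577198
= 0.0065

0.0065


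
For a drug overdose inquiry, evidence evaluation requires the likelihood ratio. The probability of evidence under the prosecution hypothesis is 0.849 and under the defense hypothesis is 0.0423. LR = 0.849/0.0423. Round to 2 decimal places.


Likelihood ratio calculation:
LR = P(E|Hp) / P(E|Hd)
LR = 0.849 / 0.0423
LR = 20.07

20.07


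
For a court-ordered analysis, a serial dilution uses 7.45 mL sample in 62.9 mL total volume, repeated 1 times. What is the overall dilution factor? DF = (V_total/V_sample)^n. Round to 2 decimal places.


Dilution factor calculation:
Single dilution = V_total / V_sample = 62.9 / 7.45 ≈ 8.442953
Number of dilutions = 1
Total DF = (62.9 / 7.45)^1 (full precision, rounded at the end) = 8.44

8.44


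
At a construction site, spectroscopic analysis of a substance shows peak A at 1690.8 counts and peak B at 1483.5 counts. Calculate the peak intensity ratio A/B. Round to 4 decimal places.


Spectral peak ratio:
Peak A = 1690.8 counts
Peak B = 1483.5 counts
Ratio = 1690.8 / 1483.5 = 1.1397

1.1397


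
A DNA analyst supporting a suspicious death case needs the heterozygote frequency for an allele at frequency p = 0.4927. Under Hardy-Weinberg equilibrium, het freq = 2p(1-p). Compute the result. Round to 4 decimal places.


Hardy-Weinberg heterozygote frequency:
q = 1 - p = 1 - 0.4927 = 0.5073
2pq = 2 * 0.4927 * 0.5073 = 0.4999

0.4999


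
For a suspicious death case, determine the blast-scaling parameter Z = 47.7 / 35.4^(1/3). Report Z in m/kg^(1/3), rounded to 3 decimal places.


Scaled distance calculation:
W^(1/3) = 35.4^(1/3) = 3.28348
Z = R / W^(1/3) = 47.7 / 3.28348
Z = 14.527 m/kg^(1/3)

14.527


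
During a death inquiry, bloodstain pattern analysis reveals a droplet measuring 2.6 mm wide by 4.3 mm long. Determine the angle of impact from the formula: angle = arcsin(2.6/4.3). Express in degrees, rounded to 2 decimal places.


Blood spatter impact angle calculation:
width / length = 2.6 / 4.3 = 0.604651
angle = arcsin(0.604651)
angle = 37.20 degrees

37.20


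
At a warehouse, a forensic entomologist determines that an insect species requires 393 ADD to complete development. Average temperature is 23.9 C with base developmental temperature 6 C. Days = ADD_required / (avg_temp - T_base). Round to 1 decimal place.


Insect development time:
Effective temperature = avg_temp - T_base = 23.9 - 6 = 17.9 C
Days = ADD / effective_temp = 393 / 17.9 = 22.0 days

22.0


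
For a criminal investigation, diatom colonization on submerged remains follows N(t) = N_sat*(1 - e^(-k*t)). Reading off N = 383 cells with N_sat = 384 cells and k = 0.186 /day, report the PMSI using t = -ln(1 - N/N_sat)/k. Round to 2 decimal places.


PMSI from diatom colonization curve:
N / N_sat = 383 / 384 = 0.997396
1 - N/N_sat = 0.002604
ln(1 - N/N_sat) = -5.950707
t = -ln(1 - N/N_sat) / k = -(-5.950707) / 0.186 = 31.99 days

31.99
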